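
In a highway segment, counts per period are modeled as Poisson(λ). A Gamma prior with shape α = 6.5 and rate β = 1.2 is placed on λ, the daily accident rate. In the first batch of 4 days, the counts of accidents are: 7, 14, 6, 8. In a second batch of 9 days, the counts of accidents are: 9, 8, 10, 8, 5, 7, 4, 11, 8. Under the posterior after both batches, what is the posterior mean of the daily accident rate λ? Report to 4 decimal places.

With a Gamma(shape α, rate β) prior, the Poisson likelihood is conjugate: the posterior is Gamma(α + ΣXᵢ, β + n).
Batch 1: sum of counts S = 35 over n = 4 days.
After batch 1: Gamma(α+S, β+n) = Gamma(6.5+35, 1.2+4) = Gamma(41.5, 5.2).
Batch 2: sum of counts S = 70 over n = 9 days.
After batch 2: Gamma(α+S, β+n) = Gamma(41.5+70, 5.2+9) = Gamma(111.5, 14.2).
Posterior mean = α/β = 111.5/14.2 = 7.8521.

7.8521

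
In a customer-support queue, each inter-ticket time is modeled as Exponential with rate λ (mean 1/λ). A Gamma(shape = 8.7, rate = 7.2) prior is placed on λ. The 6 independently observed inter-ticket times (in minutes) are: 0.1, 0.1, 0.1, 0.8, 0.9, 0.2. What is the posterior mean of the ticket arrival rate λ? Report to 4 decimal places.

1.5638

With a Gamma(shape α, rate β) prior on the exponential rate λ, the posterior after n observations with total T = Σxᵢ is Gamma(α+n, β+T).
Sum of observations T = 2.2 minutes; n = 6.
Posterior: Gamma(8.7+6, 7.2+2.2) = Gamma(14.7, 9.4).
Posterior mean of λ = α/β = 14.7/9.4 = 1.5638.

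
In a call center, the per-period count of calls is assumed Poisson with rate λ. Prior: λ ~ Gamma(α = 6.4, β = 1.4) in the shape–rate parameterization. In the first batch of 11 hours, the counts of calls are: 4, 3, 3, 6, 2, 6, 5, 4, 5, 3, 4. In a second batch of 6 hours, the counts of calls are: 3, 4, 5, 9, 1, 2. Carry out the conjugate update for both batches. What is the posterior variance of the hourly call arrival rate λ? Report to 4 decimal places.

0.2227

With a Gamma(shape α, rate β) prior, the Poisson likelihood is conjugate: the posterior is Gamma(α + ΣXᵢ, β + n).
Batch 1: sum of counts S = 45 over n = 11 hours.
After batch 1: Gamma(α+S, β+n) = Gamma(6.4+45, 1.4+11) = Gamma(51.4, 12.4).
Batch 2: sum of counts S = 24 over n = 6 hours.
After batch 2: Gamma(α+S, β+n) = Gamma(51.4+24, 12.4+6) = Gamma(75.4, 18.4).
Var = α/β² = 75.4/18.4² = 0.2227.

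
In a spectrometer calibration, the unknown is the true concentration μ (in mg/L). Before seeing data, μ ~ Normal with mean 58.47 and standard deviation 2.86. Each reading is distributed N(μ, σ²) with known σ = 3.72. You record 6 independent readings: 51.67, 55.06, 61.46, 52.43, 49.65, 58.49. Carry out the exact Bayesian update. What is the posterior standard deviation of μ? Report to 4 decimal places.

1.3413

For Normal data with known variance σ², a Normal(μ₀, σ₀²) prior on μ is conjugate. Posterior precision = 1/σ₀² + n/σ²; posterior mean is the precision-weighted average of μ₀ and x̄.
σ₀² = 2.86² = 8.1796, σ² = 3.72² = 13.8384; σ² + n·σ₀² = 13.8384 + 6·8.1796 = 62.916.
Posterior precision = 1/σ₀² + n/σ² = 1/8.1796 + 6/13.8384 = (σ² + n·σ₀²)/(σ₀²σ²) = 62.916/(8.1796·13.8384); posterior variance σₙ² = σ₀²σ²/(σ² + n·σ₀²) = 8.1796·13.8384/62.916 = 1.799106.
Posterior SD = √σₙ² = √(8.1796·13.8384/62.916) = 1.3413.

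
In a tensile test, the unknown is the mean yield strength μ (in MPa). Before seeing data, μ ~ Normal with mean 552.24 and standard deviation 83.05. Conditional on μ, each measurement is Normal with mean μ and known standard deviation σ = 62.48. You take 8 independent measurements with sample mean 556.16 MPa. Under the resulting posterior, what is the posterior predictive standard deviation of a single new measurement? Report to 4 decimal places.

66.0263

For Normal data with known variance σ², a Normal(μ₀, σ₀²) prior on μ is conjugate. Posterior precision = 1/σ₀² + n/σ²; posterior mean is the precision-weighted average of μ₀ and x̄.
σ₀² = 83.05² = 6897.3025, σ² = 62.48² = 3903.7504; σ² + n·σ₀² = 3903.7504 + 8·6897.3025 = 59082.1704.
Posterior precision = 1/σ₀² + n/σ² = 1/6897.3025 + 8/3903.7504 = (σ² + n·σ₀²)/(σ₀²σ²) = 59082.1704/(6897.3025·3903.7504); posterior variance σₙ² = σ₀²σ²/(σ² + n·σ₀²) = 6897.3025·3903.7504/59082.1704 = 455.727121.
Predictive variance for one new observation = σₙ² + σ² = 6897.3025·3903.7504/59082.1704 + 3903.7504 = σ²·(σ₀² + 59082.1704)/59082.1704 = 3903.7504·65979.4729/59082.1704 = 4359.477521; SD = √(3903.7504·65979.4729/59082.1704) = 66.0263.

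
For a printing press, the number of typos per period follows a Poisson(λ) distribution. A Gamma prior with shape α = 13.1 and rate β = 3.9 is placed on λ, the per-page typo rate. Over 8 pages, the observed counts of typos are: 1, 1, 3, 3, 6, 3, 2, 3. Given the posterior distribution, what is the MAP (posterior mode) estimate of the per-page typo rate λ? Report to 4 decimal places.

With a Gamma(shape α, rate β) prior, the Poisson likelihood is conjugate: the posterior is Gamma(α + ΣXᵢ, β + n).
Sum of counts S = 22 over n = 8 pages.
Posterior: Gamma(α+S, β+n) = Gamma(13.1+22, 3.9+8) = Gamma(35.1, 11.9).
Mode of Gamma(α,β) for α≥1 is (α−1)/β = 34.1/11.9 = 2.8655.

2.8655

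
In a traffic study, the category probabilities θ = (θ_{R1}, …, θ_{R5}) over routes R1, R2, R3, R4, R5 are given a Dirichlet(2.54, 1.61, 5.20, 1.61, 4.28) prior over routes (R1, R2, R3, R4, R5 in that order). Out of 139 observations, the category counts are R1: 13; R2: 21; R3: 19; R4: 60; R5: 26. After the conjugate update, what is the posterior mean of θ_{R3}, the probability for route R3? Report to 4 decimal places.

The Dirichlet prior is conjugate to the Multinomial likelihood: each posterior αⱼ = prior αⱼ + observed count nⱼ.
Posterior concentration: (15.54, 22.61, 24.20, 61.61, 30.28), total = 154.24.
E[θ_{R3}|data] = α_{R3}/Σα = 24.20/154.24 = 0.1569.

0.1569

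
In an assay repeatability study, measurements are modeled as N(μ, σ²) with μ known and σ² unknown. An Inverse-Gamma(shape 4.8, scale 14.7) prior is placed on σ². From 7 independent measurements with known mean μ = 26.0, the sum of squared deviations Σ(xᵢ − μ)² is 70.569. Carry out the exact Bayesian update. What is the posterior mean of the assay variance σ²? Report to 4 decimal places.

6.8472

With known mean μ and an Inverse-Gamma(α, β) prior on σ², the Normal likelihood is conjugate: posterior is Inv-Gamma(α + n/2, β + Σ(xᵢ−μ)²/2).
Posterior: Inv-Gamma(4.8 + 7/2, 14.7 + 70.569/2) = Inv-Gamma(8.30, 49.9845).
E[σ²|data] = β/(α−1) = 49.9845/7.30 = 6.8472.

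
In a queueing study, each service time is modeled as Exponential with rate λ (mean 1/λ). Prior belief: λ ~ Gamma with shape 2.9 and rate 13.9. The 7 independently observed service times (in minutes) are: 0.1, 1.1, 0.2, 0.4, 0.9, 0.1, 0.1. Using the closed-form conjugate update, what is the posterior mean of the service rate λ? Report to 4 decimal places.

0.5893

With a Gamma(shape α, rate β) prior on the exponential rate λ, the posterior after n observations with total T = Σxᵢ is Gamma(α+n, β+T).
Sum of observations T = 2.9 minutes; n = 7.
Posterior: Gamma(2.9+7, 13.9+2.9) = Gamma(9.9, 16.8).
Posterior mean of λ = α/β = 9.9/16.8 = 0.5893.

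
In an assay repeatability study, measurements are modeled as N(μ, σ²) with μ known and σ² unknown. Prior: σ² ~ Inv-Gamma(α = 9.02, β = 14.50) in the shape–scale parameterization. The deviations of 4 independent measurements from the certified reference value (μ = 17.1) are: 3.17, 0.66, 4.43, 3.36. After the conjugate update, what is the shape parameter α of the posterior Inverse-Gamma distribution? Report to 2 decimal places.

11.02

With known mean μ and an Inverse-Gamma(α, β) prior on σ², the Normal likelihood is conjugate: posterior is Inv-Gamma(α + n/2, β + Σ(xᵢ−μ)²/2).
Σ(xᵢ−μ)² = (3.17)² + (0.66)² + (4.43)² + (3.36)² = 41.3990.
Posterior: Inv-Gamma(9.02 + 4/2, 14.50 + 41.3990/2) = Inv-Gamma(11.02, 35.19950).
Posterior α = 11.02.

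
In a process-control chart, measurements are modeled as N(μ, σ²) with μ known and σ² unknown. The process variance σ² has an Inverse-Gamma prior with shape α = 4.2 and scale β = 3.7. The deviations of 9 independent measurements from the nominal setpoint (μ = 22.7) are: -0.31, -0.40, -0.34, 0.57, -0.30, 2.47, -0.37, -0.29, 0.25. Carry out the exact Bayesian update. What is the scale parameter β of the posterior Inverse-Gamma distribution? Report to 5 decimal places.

7.28550

With known mean μ and an Inverse-Gamma(α, β) prior on σ², the Normal likelihood is conjugate: posterior is Inv-Gamma(α + n/2, β + Σ(xᵢ−μ)²/2).
Σ(xᵢ−μ)² = (-0.31)² + (-0.40)² + (-0.34)² + (0.57)² + (-0.30)² + (2.47)² + (-0.37)² + (-0.29)² + (0.25)² = 7.1710.
Posterior: Inv-Gamma(4.2 + 9/2, 3.7 + 7.1710/2) = Inv-Gamma(8.70, 7.28550).
Posterior β = 7.28550.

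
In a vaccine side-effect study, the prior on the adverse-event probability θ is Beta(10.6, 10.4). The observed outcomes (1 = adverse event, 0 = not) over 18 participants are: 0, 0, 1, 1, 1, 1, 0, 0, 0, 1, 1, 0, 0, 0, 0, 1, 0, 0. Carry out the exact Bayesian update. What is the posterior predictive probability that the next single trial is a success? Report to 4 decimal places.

0.4513

The Beta prior is conjugate to a Binomial/Bernoulli likelihood; the update adds successes to α and failures to β.
Posterior: Beta(α+k, β+n−k) = Beta(10.6+7, 10.4+11) = Beta(17.6, 21.4).
For a single future Bernoulli trial, P(success | data) = α/(α+β) = 0.4513.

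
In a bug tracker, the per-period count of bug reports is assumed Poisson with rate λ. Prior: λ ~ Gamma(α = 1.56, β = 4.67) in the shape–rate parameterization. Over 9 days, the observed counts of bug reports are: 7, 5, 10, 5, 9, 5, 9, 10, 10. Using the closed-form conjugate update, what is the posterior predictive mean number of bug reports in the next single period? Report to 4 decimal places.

With a Gamma(shape α, rate β) prior, the Poisson likelihood is conjugate: the posterior is Gamma(α + ΣXᵢ, β + n).
Sum of counts S = 70 over n = 9 days.
Posterior: Gamma(α+S, β+n) = Gamma(1.56+70, 4.67+9) = Gamma(71.56, 13.67).
The predictive distribution for one future period is NegBinom with mean α/β = 5.2348.

5.2348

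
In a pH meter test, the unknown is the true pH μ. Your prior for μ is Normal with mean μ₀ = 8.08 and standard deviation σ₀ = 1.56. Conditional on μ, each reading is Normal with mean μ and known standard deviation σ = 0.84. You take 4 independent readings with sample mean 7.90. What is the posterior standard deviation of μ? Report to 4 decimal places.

For Normal data with known variance σ², a Normal(μ₀, σ₀²) prior on μ is conjugate. Posterior precision = 1/σ₀² + n/σ²; posterior mean is the precision-weighted average of μ₀ and x̄.
σ₀² = 1.56² = 2.4336, σ² = 0.84² = 0.7056; σ² + n·σ₀² = 0.7056 + 4·2.4336 = 10.44.
Posterior precision = 1/σ₀² + n/σ² = 1/2.4336 + 4/0.7056 = (σ² + n·σ₀²)/(σ₀²σ²) = 10.44/(2.4336·0.7056); posterior variance σₙ² = σ₀²σ²/(σ² + n·σ₀²) = 2.4336·0.7056/10.44 = 0.164478.
Posterior SD = √σₙ² = √(2.4336·0.7056/10.44) = 0.4056.

0.4056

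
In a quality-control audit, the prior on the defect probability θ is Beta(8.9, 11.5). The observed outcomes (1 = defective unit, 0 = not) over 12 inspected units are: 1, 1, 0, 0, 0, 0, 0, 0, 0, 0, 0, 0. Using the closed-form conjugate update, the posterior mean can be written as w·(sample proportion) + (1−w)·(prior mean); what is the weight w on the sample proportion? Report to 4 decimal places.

0.3704

The Beta prior is conjugate to a Binomial/Bernoulli likelihood; the update adds successes to α and failures to β.
Posterior mean = (α₀+k)/(α₀+β₀+n) = [n/(α₀+β₀+n)]·(k/n) + [(α₀+β₀)/(α₀+β₀+n)]·α₀/(α₀+β₀), so only n and the prior enter the weight.
The weight on the data is w = n/(α₀+β₀+n) = 12/(8.9+11.5+12) = 12/32.4 = 0.3704.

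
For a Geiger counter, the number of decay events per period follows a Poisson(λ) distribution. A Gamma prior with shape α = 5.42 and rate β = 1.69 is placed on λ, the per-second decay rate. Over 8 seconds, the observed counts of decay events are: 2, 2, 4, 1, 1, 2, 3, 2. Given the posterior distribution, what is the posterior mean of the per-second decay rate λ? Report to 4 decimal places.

2.3137

With a Gamma(shape α, rate β) prior, the Poisson likelihood is conjugate: the posterior is Gamma(α + ΣXᵢ, β + n).
Sum of counts S = 17 over n = 8 seconds.
Posterior: Gamma(α+S, β+n) = Gamma(5.42+17, 1.69+8) = Gamma(22.42, 9.69).
Posterior mean = α/β = 22.42/9.69 = 2.3137.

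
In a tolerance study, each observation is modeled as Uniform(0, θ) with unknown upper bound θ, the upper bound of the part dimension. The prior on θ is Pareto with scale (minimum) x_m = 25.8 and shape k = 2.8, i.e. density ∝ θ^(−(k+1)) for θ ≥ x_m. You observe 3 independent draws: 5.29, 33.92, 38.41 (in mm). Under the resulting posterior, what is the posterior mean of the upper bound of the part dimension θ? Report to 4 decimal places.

46.4121

A Pareto(scale x_m, shape k) prior on the upper bound θ of Uniform(0, θ) is conjugate: posterior is Pareto(max(x_m, max xᵢ), k + n).
Sample maximum = 38.41; prior scale x_m = 25.8 → posterior scale = max = 38.41.
Posterior shape = 2.8 + 3 = 5.8.
E[θ|data] = k·x_m/(k−1) = 5.8·38.41/4.8 = 46.4121.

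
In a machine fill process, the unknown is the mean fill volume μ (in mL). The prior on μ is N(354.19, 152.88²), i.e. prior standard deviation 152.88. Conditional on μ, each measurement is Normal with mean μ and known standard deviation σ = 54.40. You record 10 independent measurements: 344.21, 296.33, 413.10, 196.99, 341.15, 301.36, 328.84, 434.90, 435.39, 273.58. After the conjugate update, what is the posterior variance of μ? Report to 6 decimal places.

292.235761

For Normal data with known variance σ², a Normal(μ₀, σ₀²) prior on μ is conjugate. Posterior precision = 1/σ₀² + n/σ²; posterior mean is the precision-weighted average of μ₀ and x̄.
σ₀² = 152.88² = 23372.2944, σ² = 54.40² = 2959.36; σ² + n·σ₀² = 2959.36 + 10·23372.2944 = 236682.304.
Posterior precision = 1/σ₀² + n/σ² = 1/23372.2944 + 10/2959.36 = (σ² + n·σ₀²)/(σ₀²σ²) = 236682.304/(23372.2944·2959.36); posterior variance σₙ² = σ₀²σ²/(σ² + n·σ₀²) = 23372.2944·2959.36/236682.304 = 292.235761.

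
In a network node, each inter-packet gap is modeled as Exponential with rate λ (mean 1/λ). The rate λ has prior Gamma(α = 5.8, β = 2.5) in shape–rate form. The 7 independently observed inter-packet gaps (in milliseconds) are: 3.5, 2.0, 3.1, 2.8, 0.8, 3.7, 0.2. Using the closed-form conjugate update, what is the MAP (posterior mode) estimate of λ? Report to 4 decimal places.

With a Gamma(shape α, rate β) prior on the exponential rate λ, the posterior after n observations with total T = Σxᵢ is Gamma(α+n, β+T).
Sum of observations T = 16.1 milliseconds; n = 7.
Posterior: Gamma(5.8+7, 2.5+16.1) = Gamma(12.8, 18.6).
Mode = (α−1)/β = 0.6344.

0.6344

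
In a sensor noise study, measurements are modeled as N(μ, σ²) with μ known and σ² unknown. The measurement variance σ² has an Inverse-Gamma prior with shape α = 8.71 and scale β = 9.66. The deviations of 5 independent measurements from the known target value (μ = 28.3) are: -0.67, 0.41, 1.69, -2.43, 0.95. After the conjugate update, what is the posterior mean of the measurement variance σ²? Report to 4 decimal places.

1.4496

With known mean μ and an Inverse-Gamma(α, β) prior on σ², the Normal likelihood is conjugate: posterior is Inv-Gamma(α + n/2, β + Σ(xᵢ−μ)²/2).
Σ(xᵢ−μ)² = (-0.67)² + (0.41)² + (1.69)² + (-2.43)² + (0.95)² = 10.2805.
Posterior: Inv-Gamma(8.71 + 5/2, 9.66 + 10.2805/2) = Inv-Gamma(11.21, 14.80025).
E[σ²|data] = β/(α−1) = 14.80025/10.21 = 1.4496.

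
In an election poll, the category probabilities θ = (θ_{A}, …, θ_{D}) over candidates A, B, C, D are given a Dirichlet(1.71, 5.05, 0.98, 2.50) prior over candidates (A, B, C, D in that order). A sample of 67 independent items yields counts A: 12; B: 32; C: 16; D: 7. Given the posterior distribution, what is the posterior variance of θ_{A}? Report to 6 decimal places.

0.001866

The Dirichlet prior is conjugate to the Multinomial likelihood: each posterior αⱼ = prior αⱼ + observed count nⱼ.
Posterior concentration: (13.71, 37.05, 16.98, 9.50), total = 77.24.
Var[θ_j] = α_j(Σα−α_j)/((Σα)²(Σα+1)) = 13.71·63.53/(77.24²·78.24) = 0.001866.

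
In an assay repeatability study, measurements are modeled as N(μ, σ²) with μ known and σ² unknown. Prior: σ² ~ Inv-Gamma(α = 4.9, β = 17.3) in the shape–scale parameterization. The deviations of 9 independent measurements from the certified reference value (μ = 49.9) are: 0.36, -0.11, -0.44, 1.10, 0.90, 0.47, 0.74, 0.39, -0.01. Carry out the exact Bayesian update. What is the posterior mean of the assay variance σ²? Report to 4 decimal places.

With known mean μ and an Inverse-Gamma(α, β) prior on σ², the Normal likelihood is conjugate: posterior is Inv-Gamma(α + n/2, β + Σ(xᵢ−μ)²/2).
Σ(xᵢ−μ)² = (0.36)² + (-0.11)² + (-0.44)² + (1.10)² + (0.90)² + (0.47)² + (0.74)² + (0.39)² + (-0.01)² = 3.2760.
Posterior: Inv-Gamma(4.9 + 9/2, 17.3 + 3.2760/2) = Inv-Gamma(9.40, 18.93800).
E[σ²|data] = β/(α−1) = 18.93800/8.40 = 2.2545.

2.2545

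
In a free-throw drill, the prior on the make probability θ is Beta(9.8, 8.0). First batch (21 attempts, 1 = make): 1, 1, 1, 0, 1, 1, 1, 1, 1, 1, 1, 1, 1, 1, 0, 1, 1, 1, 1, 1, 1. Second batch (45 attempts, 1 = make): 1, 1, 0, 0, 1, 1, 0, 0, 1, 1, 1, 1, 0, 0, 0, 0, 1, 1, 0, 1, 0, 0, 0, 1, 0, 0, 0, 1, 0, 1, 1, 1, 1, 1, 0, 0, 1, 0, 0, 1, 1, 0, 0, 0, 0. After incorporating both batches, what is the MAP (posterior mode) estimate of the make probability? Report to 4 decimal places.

The Beta prior is conjugate to a Binomial/Bernoulli likelihood; the update adds successes to α and failures to β.
After batch 1: Beta(9.8+19, 8.0+2) = Beta(28.8, 10.0).
After batch 2: Beta(28.8+21, 10.0+24) = Beta(49.8, 34.0).
Mode of Beta(a,b) for a,b>1 is (a−1)/(a+b−2) = 48.8/81.8 = 0.5966.

0.5966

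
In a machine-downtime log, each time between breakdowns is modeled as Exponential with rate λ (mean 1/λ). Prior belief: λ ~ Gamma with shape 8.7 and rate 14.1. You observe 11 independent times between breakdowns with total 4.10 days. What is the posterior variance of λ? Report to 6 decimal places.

With a Gamma(shape α, rate β) prior on the exponential rate λ, the posterior after n observations with total T = Σxᵢ is Gamma(α+n, β+T).
Posterior: Gamma(8.7+11, 14.1+4.10) = Gamma(19.7, 18.20).
Var = α/β² = 0.059473.

0.059473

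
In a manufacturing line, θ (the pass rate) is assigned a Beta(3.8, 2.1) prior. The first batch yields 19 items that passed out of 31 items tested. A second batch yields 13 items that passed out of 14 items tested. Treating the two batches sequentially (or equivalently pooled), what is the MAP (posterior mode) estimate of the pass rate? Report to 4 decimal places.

The Beta prior is conjugate to a Binomial/Bernoulli likelihood; the update adds successes to α and failures to β.
After batch 1: Beta(3.8+19, 2.1+12) = Beta(22.8, 14.1).
After batch 2: Beta(22.8+13, 14.1+1) = Beta(35.8, 15.1).
Mode of Beta(a,b) for a,b>1 is (a−1)/(a+b−2) = 34.8/48.9 = 0.7117.

0.7117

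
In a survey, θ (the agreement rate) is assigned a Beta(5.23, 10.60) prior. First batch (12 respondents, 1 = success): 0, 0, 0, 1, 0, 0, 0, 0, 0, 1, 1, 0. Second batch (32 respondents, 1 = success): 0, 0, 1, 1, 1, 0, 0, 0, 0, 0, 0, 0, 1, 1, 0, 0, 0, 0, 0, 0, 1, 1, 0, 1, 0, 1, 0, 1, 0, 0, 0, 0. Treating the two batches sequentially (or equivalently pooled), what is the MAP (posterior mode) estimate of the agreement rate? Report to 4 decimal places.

The Beta prior is conjugate to a Binomial/Bernoulli likelihood; the update adds successes to α and failures to β.
After batch 1: Beta(5.23+3, 10.60+9) = Beta(8.23, 19.60).
After batch 2: Beta(8.23+10, 19.60+22) = Beta(18.23, 41.60).
Mode of Beta(a,b) for a,b>1 is (a−1)/(a+b−2) = 17.23/57.83 = 0.2979.

0.2979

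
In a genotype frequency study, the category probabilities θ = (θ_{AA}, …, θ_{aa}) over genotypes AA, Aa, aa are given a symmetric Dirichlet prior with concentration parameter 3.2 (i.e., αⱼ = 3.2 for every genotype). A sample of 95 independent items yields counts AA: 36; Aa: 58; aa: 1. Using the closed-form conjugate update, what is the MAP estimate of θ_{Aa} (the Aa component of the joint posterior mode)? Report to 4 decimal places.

0.5925

The Dirichlet prior is conjugate to the Multinomial likelihood: each posterior αⱼ = prior αⱼ + observed count nⱼ.
Posterior concentration: (39.2, 61.2, 4.2), total = 104.6.
Joint mode component: (α_{Aa}−1)/(Σα−K) = 60.2/101.6 = 0.5925.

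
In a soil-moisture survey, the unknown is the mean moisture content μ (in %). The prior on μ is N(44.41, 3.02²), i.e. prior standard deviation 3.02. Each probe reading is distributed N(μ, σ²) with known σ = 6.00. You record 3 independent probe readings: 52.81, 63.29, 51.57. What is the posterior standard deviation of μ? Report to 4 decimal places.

For Normal data with known variance σ², a Normal(μ₀, σ₀²) prior on μ is conjugate. Posterior precision = 1/σ₀² + n/σ²; posterior mean is the precision-weighted average of μ₀ and x̄.
σ₀² = 3.02² = 9.1204, σ² = 6.00² = 36; σ² + n·σ₀² = 36 + 3·9.1204 = 63.3612.
Posterior precision = 1/σ₀² + n/σ² = 1/9.1204 + 3/36 = (σ² + n·σ₀²)/(σ₀²σ²) = 63.3612/(9.1204·36); posterior variance σₙ² = σ₀²σ²/(σ² + n·σ₀²) = 9.1204·36/63.3612 = 5.181947.
Posterior SD = √σₙ² = √(9.1204·36/63.3612) = 2.2764.

2.2764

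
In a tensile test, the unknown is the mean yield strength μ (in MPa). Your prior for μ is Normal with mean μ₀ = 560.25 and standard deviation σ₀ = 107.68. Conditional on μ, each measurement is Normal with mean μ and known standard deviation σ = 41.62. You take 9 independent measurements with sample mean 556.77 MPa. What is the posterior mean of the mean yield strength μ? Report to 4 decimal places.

For Normal data with known variance σ², a Normal(μ₀, σ₀²) prior on μ is conjugate. Posterior precision = 1/σ₀² + n/σ²; posterior mean is the precision-weighted average of μ₀ and x̄.
n·x̄ = 9·556.77 = 5010.93.
σ₀² = 107.68² = 11594.9824, σ² = 41.62² = 1732.2244; σ² + n·σ₀² = 1732.2244 + 9·11594.9824 = 106087.066.
Posterior mean = (μ₀/σ₀² + n·x̄/σ²)/(1/σ₀² + n/σ²) = (σ²·μ₀ + σ₀²·n·x̄)/(σ² + n·σ₀²) = (1732.2244·560.25 + 11594.9824·5010.93)/106087.066 = 59072123.877732/106087.066 = 556.8268.

556.8268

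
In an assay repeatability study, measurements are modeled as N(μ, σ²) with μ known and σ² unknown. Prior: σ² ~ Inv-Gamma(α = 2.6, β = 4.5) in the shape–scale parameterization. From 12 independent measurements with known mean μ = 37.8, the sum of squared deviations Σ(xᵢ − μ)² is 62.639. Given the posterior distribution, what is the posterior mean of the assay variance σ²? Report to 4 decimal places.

4.7131

With known mean μ and an Inverse-Gamma(α, β) prior on σ², the Normal likelihood is conjugate: posterior is Inv-Gamma(α + n/2, β + Σ(xᵢ−μ)²/2).
Posterior: Inv-Gamma(2.6 + 12/2, 4.5 + 62.639/2) = Inv-Gamma(8.60, 35.8195).
E[σ²|data] = β/(α−1) = 35.8195/7.60 = 4.7131.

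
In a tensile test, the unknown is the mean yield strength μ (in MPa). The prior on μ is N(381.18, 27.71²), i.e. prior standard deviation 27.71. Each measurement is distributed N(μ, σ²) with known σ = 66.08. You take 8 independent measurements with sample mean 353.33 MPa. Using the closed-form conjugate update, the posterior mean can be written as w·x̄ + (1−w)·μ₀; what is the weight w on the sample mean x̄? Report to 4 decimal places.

0.5845

For Normal data with known variance σ², a Normal(μ₀, σ₀²) prior on μ is conjugate. Posterior precision = 1/σ₀² + n/σ²; posterior mean is the precision-weighted average of μ₀ and x̄.
σ₀² = 27.71² = 767.8441, σ² = 66.08² = 4366.5664. Prior precision 1/σ₀² = 1/767.8441; data precision n/σ² = 8/4366.5664.
w = (n/σ²)/(1/σ₀² + n/σ²) = n·σ₀²/(σ² + n·σ₀²) = 8·767.8441/(4366.5664 + 8·767.8441) = 6142.7528/10509.3192 = 0.5845.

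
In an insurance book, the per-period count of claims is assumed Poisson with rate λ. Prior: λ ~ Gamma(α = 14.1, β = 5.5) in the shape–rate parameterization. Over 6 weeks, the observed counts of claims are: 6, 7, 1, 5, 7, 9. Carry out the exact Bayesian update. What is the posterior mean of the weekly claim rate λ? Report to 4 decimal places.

With a Gamma(shape α, rate β) prior, the Poisson likelihood is conjugate: the posterior is Gamma(α + ΣXᵢ, β + n).
Sum of counts S = 35 over n = 6 weeks.
Posterior: Gamma(α+S, β+n) = Gamma(14.1+35, 5.5+6) = Gamma(49.1, 11.5).
Posterior mean = α/β = 49.1/11.5 = 4.2696.

4.2696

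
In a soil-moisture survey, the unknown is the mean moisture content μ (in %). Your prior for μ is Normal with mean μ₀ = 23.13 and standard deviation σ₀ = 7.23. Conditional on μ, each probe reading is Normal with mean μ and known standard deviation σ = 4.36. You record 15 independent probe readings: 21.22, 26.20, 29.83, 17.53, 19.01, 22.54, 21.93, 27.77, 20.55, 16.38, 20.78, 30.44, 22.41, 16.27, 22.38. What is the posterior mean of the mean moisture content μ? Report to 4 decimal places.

22.3678

For Normal data with known variance σ², a Normal(μ₀, σ₀²) prior on μ is conjugate. Posterior precision = 1/σ₀² + n/σ²; posterior mean is the precision-weighted average of μ₀ and x̄.
Σxᵢ = 21.22 + 26.20 + 29.83 + 17.53 + 19.01 + 22.54 + 21.93 + 27.77 + 20.55 + 16.38 + 20.78 + 30.44 + 22.41 + 16.27 + 22.38 = 335.24, so n·x̄ = 335.24.
σ₀² = 7.23² = 52.2729, σ² = 4.36² = 19.0096; σ² + n·σ₀² = 19.0096 + 15·52.2729 = 803.1031.
Posterior mean = (μ₀/σ₀² + n·x̄/σ²)/(1/σ₀² + n/σ²) = (σ²·μ₀ + σ₀²·n·x̄)/(σ² + n·σ₀²) = (19.0096·23.13 + 52.2729·335.24)/803.1031 = 17963.659044/803.1031 = 22.3678.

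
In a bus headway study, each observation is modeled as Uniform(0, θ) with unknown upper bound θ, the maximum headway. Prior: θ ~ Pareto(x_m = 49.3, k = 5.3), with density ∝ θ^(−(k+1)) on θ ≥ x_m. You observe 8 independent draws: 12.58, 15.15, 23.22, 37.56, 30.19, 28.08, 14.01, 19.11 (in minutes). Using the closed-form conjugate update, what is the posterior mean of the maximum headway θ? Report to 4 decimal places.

53.3081

A Pareto(scale x_m, shape k) prior on the upper bound θ of Uniform(0, θ) is conjugate: posterior is Pareto(max(x_m, max xᵢ), k + n).
Sample maximum = 37.56; prior scale x_m = 49.3 → posterior scale = max = 49.30.
Posterior shape = 5.3 + 8 = 13.3.
E[θ|data] = k·x_m/(k−1) = 13.3·49.30/12.3 = 53.3081.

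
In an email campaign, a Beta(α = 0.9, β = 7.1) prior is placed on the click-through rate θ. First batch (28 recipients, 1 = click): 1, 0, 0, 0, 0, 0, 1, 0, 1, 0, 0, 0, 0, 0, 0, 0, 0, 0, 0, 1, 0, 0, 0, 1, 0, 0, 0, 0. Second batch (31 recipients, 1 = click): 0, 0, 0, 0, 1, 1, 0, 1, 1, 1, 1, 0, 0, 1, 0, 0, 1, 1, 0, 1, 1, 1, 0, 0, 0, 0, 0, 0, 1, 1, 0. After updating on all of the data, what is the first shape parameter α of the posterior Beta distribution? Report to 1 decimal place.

19.9

The Beta prior is conjugate to a Binomial/Bernoulli likelihood; the update adds successes to α and failures to β.
After batch 1: Beta(0.9+5, 7.1+23) = Beta(5.9, 30.1).
After batch 2: Beta(5.9+14, 30.1+17) = Beta(19.9, 47.1).
Posterior α = 19.9.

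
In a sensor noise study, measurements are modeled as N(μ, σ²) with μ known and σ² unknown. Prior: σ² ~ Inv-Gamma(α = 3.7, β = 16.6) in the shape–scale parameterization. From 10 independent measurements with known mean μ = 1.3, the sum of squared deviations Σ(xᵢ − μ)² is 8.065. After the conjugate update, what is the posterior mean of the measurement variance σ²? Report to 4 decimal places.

With known mean μ and an Inverse-Gamma(α, β) prior on σ², the Normal likelihood is conjugate: posterior is Inv-Gamma(α + n/2, β + Σ(xᵢ−μ)²/2).
Posterior: Inv-Gamma(3.7 + 10/2, 16.6 + 8.065/2) = Inv-Gamma(8.70, 20.6325).
E[σ²|data] = β/(α−1) = 20.6325/7.70 = 2.6795.

2.6795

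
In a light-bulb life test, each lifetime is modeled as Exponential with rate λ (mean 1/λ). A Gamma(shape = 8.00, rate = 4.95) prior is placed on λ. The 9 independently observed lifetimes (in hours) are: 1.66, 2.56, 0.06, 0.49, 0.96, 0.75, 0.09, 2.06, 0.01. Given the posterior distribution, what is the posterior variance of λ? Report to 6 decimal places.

With a Gamma(shape α, rate β) prior on the exponential rate λ, the posterior after n observations with total T = Σxᵢ is Gamma(α+n, β+T).
Sum of observations T = 8.64 hours; n = 9.
Posterior: Gamma(8.00+9, 4.95+8.64) = Gamma(17.00, 13.59).
Var = α/β² = 0.092047.

0.092047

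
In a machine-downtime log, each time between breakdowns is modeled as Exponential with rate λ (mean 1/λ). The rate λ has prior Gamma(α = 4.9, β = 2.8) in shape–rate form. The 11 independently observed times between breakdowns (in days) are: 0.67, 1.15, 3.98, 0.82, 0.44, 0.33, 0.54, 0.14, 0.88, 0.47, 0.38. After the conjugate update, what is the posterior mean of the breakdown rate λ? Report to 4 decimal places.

With a Gamma(shape α, rate β) prior on the exponential rate λ, the posterior after n observations with total T = Σxᵢ is Gamma(α+n, β+T).
Sum of observations T = 9.80 days; n = 11.
Posterior: Gamma(4.9+11, 2.8+9.80) = Gamma(15.9, 12.60).
Posterior mean of λ = α/β = 15.9/12.60 = 1.2619.

1.2619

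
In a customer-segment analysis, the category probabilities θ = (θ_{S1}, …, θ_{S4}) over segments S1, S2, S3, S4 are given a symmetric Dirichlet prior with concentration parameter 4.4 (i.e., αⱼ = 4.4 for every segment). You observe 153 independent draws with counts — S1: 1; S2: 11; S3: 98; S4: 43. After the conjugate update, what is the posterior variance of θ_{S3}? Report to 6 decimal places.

The Dirichlet prior is conjugate to the Multinomial likelihood: each posterior αⱼ = prior αⱼ + observed count nⱼ.
Posterior concentration: (5.4, 15.4, 102.4, 47.4), total = 170.6.
Var[θ_j] = α_j(Σα−α_j)/((Σα)²(Σα+1)) = 102.4·68.2/(170.6²·171.6) = 0.001398.

0.001398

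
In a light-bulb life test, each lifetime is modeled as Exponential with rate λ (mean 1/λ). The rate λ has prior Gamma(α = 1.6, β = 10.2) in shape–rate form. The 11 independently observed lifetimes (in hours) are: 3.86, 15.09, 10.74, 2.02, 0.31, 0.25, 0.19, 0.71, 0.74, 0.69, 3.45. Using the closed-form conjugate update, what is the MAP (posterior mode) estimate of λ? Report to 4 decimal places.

With a Gamma(shape α, rate β) prior on the exponential rate λ, the posterior after n observations with total T = Σxᵢ is Gamma(α+n, β+T).
Sum of observations T = 38.05 hours; n = 11.
Posterior: Gamma(1.6+11, 10.2+38.05) = Gamma(12.6, 48.25).
Mode = (α−1)/β = 0.2404.

0.2404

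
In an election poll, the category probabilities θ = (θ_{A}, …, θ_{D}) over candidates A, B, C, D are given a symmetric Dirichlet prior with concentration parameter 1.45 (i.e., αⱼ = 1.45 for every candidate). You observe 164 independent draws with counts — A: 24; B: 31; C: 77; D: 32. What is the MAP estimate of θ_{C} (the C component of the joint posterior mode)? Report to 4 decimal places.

0.4671

The Dirichlet prior is conjugate to the Multinomial likelihood: each posterior αⱼ = prior αⱼ + observed count nⱼ.
Posterior concentration: (25.45, 32.45, 78.45, 33.45), total = 169.80.
Joint mode component: (α_{C}−1)/(Σα−K) = 77.45/165.80 = 0.4671.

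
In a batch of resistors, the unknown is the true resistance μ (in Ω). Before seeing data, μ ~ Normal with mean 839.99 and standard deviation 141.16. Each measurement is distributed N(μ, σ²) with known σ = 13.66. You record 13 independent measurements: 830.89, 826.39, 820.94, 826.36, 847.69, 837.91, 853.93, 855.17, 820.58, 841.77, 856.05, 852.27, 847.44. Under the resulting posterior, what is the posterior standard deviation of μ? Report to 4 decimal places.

3.7872

For Normal data with known variance σ², a Normal(μ₀, σ₀²) prior on μ is conjugate. Posterior precision = 1/σ₀² + n/σ²; posterior mean is the precision-weighted average of μ₀ and x̄.
σ₀² = 141.16² = 19926.1456, σ² = 13.66² = 186.5956; σ² + n·σ₀² = 186.5956 + 13·19926.1456 = 259226.4884.
Posterior precision = 1/σ₀² + n/σ² = 1/19926.1456 + 13/186.5956 = (σ² + n·σ₀²)/(σ₀²σ²) = 259226.4884/(19926.1456·186.5956); posterior variance σₙ² = σ₀²σ²/(σ² + n·σ₀²) = 19926.1456·186.5956/259226.4884 = 14.343176.
Posterior SD = √σₙ² = √(19926.1456·186.5956/259226.4884) = 3.7872.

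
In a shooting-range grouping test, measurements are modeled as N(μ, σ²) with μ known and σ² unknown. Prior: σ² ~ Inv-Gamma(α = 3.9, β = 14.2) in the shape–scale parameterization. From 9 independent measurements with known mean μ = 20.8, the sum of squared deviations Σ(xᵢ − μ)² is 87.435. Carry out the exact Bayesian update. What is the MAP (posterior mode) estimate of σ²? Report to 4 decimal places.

With known mean μ and an Inverse-Gamma(α, β) prior on σ², the Normal likelihood is conjugate: posterior is Inv-Gamma(α + n/2, β + Σ(xᵢ−μ)²/2).
Posterior: Inv-Gamma(3.9 + 9/2, 14.2 + 87.435/2) = Inv-Gamma(8.40, 57.9175).
Mode = β/(α+1) = 57.9175/9.40 = 6.1614.

6.1614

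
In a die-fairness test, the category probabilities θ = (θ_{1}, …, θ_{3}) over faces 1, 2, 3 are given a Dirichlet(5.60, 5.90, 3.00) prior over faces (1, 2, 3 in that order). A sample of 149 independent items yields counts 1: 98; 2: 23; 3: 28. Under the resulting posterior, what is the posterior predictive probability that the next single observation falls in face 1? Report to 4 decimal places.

0.6336

The Dirichlet prior is conjugate to the Multinomial likelihood: each posterior αⱼ = prior αⱼ + observed count nⱼ.
Posterior concentration: (103.60, 28.90, 31.00), total = 163.50.
P(next = 1 | data) = α_{1}/Σα = 0.6336.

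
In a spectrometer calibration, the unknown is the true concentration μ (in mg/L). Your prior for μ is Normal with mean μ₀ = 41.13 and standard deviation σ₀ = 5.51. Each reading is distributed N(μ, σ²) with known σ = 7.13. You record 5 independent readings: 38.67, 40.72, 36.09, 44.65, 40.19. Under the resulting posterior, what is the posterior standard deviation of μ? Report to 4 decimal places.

2.7598

For Normal data with known variance σ², a Normal(μ₀, σ₀²) prior on μ is conjugate. Posterior precision = 1/σ₀² + n/σ²; posterior mean is the precision-weighted average of μ₀ and x̄.
σ₀² = 5.51² = 30.3601, σ² = 7.13² = 50.8369; σ² + n·σ₀² = 50.8369 + 5·30.3601 = 202.6374.
Posterior precision = 1/σ₀² + n/σ² = 1/30.3601 + 5/50.8369 = (σ² + n·σ₀²)/(σ₀²σ²) = 202.6374/(30.3601·50.8369); posterior variance σₙ² = σ₀²σ²/(σ² + n·σ₀²) = 30.3601·50.8369/202.6374 = 7.616626.
Posterior SD = √σₙ² = √(30.3601·50.8369/202.6374) = 2.7598.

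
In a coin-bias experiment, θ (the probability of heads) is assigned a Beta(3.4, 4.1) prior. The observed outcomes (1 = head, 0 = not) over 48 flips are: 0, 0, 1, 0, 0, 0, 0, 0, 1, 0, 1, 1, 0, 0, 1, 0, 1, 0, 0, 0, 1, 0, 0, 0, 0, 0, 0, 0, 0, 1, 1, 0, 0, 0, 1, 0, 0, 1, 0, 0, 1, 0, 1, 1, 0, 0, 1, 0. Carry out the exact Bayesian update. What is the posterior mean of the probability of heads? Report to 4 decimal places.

0.3315

The Beta prior is conjugate to a Binomial/Bernoulli likelihood; the update adds successes to α and failures to β.
Posterior: Beta(α+k, β+n−k) = Beta(3.4+15, 4.1+33) = Beta(18.4, 37.1).
Posterior mean = α/(α+β) = 18.4/55.5 = 0.3315.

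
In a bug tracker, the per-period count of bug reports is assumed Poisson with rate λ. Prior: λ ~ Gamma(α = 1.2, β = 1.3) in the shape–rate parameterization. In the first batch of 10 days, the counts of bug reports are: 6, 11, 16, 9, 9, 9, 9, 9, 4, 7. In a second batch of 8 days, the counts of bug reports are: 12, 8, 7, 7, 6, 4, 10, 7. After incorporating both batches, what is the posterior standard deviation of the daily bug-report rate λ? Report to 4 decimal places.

0.6371

With a Gamma(shape α, rate β) prior, the Poisson likelihood is conjugate: the posterior is Gamma(α + ΣXᵢ, β + n).
Batch 1: sum of counts S = 89 over n = 10 days.
After batch 1: Gamma(α+S, β+n) = Gamma(1.2+89, 1.3+10) = Gamma(90.2, 11.3).
Batch 2: sum of counts S = 61 over n = 8 days.
After batch 2: Gamma(α+S, β+n) = Gamma(90.2+61, 11.3+8) = Gamma(151.2, 19.3).
SD = √α/β = √151.2/19.3 = 0.6371.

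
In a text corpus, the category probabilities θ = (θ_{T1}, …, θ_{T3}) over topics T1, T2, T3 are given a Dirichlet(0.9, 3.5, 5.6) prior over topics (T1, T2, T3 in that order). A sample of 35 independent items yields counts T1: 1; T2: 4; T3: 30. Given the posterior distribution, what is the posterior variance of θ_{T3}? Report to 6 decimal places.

The Dirichlet prior is conjugate to the Multinomial likelihood: each posterior αⱼ = prior αⱼ + observed count nⱼ.
Posterior concentration: (1.9, 7.5, 35.6), total = 45.0.
Var[θ_j] = α_j(Σα−α_j)/((Σα)²(Σα+1)) = 35.6·9.4/(45.0²·46.0) = 0.003592.

0.003592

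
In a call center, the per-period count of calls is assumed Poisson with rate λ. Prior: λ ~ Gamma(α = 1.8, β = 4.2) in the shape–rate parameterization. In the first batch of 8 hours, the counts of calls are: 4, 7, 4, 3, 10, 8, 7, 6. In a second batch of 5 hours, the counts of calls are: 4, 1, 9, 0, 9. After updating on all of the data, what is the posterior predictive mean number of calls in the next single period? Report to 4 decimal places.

With a Gamma(shape α, rate β) prior, the Poisson likelihood is conjugate: the posterior is Gamma(α + ΣXᵢ, β + n).
Batch 1: sum of counts S = 49 over n = 8 hours.
After batch 1: Gamma(α+S, β+n) = Gamma(1.8+49, 4.2+8) = Gamma(50.8, 12.2).
Batch 2: sum of counts S = 23 over n = 5 hours.
After batch 2: Gamma(α+S, β+n) = Gamma(50.8+23, 12.2+5) = Gamma(73.8, 17.2).
The predictive distribution for one future period is NegBinom with mean α/β = 4.2907.

4.2907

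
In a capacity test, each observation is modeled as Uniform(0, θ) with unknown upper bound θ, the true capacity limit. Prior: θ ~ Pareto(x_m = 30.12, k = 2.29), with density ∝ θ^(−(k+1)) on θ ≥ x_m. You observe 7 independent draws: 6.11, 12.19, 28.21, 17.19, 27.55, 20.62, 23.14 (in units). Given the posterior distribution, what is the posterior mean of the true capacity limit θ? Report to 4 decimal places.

33.7533

A Pareto(scale x_m, shape k) prior on the upper bound θ of Uniform(0, θ) is conjugate: posterior is Pareto(max(x_m, max xᵢ), k + n).
Sample maximum = 28.21; prior scale x_m = 30.12 → posterior scale = max = 30.12.
Posterior shape = 2.29 + 7 = 9.29.
E[θ|data] = k·x_m/(k−1) = 9.29·30.12/8.29 = 33.7533.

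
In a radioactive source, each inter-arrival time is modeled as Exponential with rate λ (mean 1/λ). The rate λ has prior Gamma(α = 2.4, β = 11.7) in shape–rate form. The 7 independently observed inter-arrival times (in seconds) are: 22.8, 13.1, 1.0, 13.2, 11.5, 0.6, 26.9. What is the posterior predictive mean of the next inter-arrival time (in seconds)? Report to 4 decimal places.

With a Gamma(shape α, rate β) prior on the exponential rate λ, the posterior after n observations with total T = Σxᵢ is Gamma(α+n, β+T).
Sum of observations T = 89.1 seconds; n = 7.
Posterior: Gamma(2.4+7, 11.7+89.1) = Gamma(9.4, 100.8).
The predictive distribution for the next observation is Lomax; its mean is β/(α−1) = 100.8/8.4 = 12.0000.

12.0000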